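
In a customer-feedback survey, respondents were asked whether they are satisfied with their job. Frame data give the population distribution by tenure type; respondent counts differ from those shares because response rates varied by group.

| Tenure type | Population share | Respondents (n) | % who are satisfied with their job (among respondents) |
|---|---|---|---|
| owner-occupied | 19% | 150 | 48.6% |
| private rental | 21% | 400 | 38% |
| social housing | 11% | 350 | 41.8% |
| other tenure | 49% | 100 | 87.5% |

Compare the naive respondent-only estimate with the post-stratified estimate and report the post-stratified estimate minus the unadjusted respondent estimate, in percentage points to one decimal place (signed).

Unadjusted (pooled respondent) estimate weights by respondent counts:
  (150/1000)×48.6 + (400/1000)×38 + (350/1000)×41.8 + (100/1000)×87.5 = 45.87%
Post-stratified estimate weights by population shares:
  0.19×48.6 + 0.21×38 + 0.11×41.8 + 0.49×87.5 = 64.687%
Difference = 64.687 − 45.87 = 18.817 pp.

+18.8 percentage points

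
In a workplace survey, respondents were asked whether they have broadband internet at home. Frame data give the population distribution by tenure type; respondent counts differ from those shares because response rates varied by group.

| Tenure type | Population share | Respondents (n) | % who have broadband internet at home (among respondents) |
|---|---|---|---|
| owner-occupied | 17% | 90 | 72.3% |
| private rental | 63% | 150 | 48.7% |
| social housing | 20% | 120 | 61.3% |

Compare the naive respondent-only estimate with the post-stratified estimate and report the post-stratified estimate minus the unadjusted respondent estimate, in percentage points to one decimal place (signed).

-3.6 percentage points

Without adjustment, the pooled respondent share is:
  (90/360)×72.3 + (150/360)×48.7 + (120/360)×61.3 = 58.8%
Post-stratified estimate weights by population shares:
  0.17×72.3 + 0.63×48.7 + 0.2×61.3 = 55.232%
Difference = 55.232 − 58.8 = -3.568 pp.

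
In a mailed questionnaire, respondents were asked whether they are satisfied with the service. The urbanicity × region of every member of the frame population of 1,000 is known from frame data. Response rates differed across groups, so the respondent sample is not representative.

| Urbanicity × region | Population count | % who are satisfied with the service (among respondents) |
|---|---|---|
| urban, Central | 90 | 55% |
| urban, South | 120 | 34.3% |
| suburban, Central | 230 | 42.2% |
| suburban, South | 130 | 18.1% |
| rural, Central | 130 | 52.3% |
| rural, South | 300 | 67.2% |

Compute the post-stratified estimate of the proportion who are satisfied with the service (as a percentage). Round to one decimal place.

Each cell contributes population-share × respondent value:
  urban, Central: (90/1,000) × 55 = 4.95
  urban, South: (120/1,000) × 34.3 = 4.116
  suburban, Central: (230/1,000) × 42.2 = 9.706
  suburban, South: (130/1,000) × 18.1 = 2.353
  rural, Central: (130/1,000) × 52.3 = 6.799
  rural, South: (300/1,000) × 67.2 = 20.16
Post-stratified estimate = 48.084 → 48.1%.

48.1%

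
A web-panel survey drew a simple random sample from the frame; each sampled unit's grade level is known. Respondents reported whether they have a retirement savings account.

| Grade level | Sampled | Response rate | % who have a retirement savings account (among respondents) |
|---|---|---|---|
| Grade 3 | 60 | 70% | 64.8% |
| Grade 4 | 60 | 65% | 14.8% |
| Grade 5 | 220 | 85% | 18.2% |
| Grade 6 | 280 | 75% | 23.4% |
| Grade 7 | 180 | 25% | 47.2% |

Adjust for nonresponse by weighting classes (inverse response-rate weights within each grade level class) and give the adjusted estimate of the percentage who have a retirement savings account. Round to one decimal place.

Each respondent's weight = sampled/responded in their class; summing within a class gives n_sampled, so:
  Grade 3: 60 × 64.8 = 3888
  Grade 4: 60 × 14.8 = 888
  Grade 5: 220 × 18.2 = 4004
  Grade 6: 280 × 23.4 = 6552
  Grade 7: 180 × 47.2 = 8496
Adjusted estimate = 23,828 / 800 = 29.785 → 29.8%.

29.8%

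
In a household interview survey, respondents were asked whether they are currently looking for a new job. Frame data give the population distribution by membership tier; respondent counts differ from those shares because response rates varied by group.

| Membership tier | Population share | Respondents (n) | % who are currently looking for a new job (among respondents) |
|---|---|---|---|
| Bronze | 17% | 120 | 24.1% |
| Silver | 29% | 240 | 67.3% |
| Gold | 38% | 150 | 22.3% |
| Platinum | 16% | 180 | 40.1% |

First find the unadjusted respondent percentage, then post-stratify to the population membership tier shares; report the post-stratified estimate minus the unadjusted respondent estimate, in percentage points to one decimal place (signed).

Without adjustment, the pooled respondent share is:
  (120/690)×24.1 + (240/690)×67.3 + (150/690)×22.3 + (180/690)×40.1 = 42.9087%
Post-stratifying to population shares instead:
  0.17×24.1 + 0.29×67.3 + 0.38×22.3 + 0.16×40.1 = 38.504%
Difference = 38.504 − 42.9087 = -4.4047 pp.

-4.4 percentage points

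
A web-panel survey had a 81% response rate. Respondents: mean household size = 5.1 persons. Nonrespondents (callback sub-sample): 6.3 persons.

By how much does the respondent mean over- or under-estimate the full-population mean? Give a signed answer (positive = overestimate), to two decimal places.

Nonresponse fraction = 1 − 0.81 = 0.19.
Bias = (nonresponse fraction) × (respondent mean − nonrespondent mean)
     = 0.19 × (5.1 − 6.3) = 0.19 × -1.2 = -0.228.

-0.23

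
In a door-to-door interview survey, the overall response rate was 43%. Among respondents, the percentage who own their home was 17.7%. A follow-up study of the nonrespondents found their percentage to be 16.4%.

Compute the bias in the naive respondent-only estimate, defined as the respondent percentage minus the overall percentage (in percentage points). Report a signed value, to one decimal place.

Nonresponse fraction = 1 − 0.43 = 0.57.
Bias = (nonresponse fraction) × (respondent percentage − nonrespondent percentage)
     = 0.57 × (17.7 − 16.4) = 0.57 × 1.3 = 0.741.

+0.7 percentage points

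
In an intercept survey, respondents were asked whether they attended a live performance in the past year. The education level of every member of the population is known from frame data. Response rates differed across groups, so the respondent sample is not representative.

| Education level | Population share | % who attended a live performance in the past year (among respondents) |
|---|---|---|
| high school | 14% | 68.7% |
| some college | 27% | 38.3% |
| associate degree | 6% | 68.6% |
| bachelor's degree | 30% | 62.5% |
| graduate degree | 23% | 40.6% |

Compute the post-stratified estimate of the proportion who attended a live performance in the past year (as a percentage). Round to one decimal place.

Weight each group's respondent value by its population share:
  high school: 0.14 × 68.7 = 9.618
  some college: 0.27 × 38.3 = 10.341
  associate degree: 0.06 × 68.6 = 4.116
  bachelor's degree: 0.3 × 62.5 = 18.75
  graduate degree: 0.23 × 40.6 = 9.338
Post-stratified estimate = 52.163 → 52.2%.

52.2%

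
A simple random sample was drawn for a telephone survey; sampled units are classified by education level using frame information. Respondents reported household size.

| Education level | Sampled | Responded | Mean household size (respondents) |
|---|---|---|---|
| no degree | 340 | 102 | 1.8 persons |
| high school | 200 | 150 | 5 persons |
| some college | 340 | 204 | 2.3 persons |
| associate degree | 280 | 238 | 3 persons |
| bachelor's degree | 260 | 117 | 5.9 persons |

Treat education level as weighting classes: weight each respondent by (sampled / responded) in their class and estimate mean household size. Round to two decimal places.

3.36

Class response rates: no degree 102/340 = 30%, high school 150/200 = 75%, some college 204/340 = 60%, associate degree 238/280 = 85%, bachelor's degree 117/260 = 45%.
Each respondent's weight = sampled/responded in their class; summing within a class gives n_sampled, so:
  no degree: 340 × 1.8 = 612
  high school: 200 × 5 = 1000
  some college: 340 × 2.3 = 782
  associate degree: 280 × 3 = 840
  bachelor's degree: 260 × 5.9 = 1534
Adjusted estimate = 4768 / 1,420 = 3.35775 → 3.36.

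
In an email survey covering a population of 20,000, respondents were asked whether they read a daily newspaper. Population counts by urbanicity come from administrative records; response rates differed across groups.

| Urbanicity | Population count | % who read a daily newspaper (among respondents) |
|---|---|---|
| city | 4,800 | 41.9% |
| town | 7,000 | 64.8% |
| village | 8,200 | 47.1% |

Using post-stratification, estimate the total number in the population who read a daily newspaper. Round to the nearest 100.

Each cell contributes its population count × the respondent rate:
  city: 4,800 × 41.9% = 2011.2
  town: 7,000 × 64.8% = 4536
  village: 8,200 × 47.1% = 3862.2
Estimated total = 10409.4 → 10,400.

10,400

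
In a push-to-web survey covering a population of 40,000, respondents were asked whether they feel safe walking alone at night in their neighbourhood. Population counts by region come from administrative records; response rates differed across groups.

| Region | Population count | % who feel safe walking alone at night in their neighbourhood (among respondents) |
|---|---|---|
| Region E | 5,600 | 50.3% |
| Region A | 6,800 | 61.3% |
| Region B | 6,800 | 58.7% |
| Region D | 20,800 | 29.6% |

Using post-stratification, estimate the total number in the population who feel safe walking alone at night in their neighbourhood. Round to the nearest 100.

17,100

Estimated count per cell = population count × respondent percentage:
  Region E: 5,600 × 50.3% = 2816.8
  Region A: 6,800 × 61.3% = 4168.4
  Region B: 6,800 × 58.7% = 3991.6
  Region D: 20,800 × 29.6% = 6156.8
Estimated total = 17133.6 → 17,100.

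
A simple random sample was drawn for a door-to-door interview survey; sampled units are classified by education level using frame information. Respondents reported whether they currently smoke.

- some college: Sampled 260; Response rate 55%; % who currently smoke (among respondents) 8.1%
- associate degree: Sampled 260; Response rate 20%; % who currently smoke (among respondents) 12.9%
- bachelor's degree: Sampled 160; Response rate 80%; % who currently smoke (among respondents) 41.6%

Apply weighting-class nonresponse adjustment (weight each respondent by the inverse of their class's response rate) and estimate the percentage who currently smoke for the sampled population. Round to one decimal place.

17.8%

Each respondent's weight = sampled/responded in their class; summing within a class gives n_sampled, so:
  some college: 260 × 8.1 = 2106
  associate degree: 260 × 12.9 = 3354
  bachelor's degree: 160 × 41.6 = 6656
Adjusted estimate = 12,116 / 680 = 17.8176 → 17.8%.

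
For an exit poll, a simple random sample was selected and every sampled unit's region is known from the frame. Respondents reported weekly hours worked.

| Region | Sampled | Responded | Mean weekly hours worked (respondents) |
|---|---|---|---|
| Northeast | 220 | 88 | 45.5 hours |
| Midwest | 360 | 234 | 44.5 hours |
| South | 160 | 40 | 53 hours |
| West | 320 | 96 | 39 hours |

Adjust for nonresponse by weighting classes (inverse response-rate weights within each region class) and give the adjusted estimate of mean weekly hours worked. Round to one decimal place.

44.3

Class response rates: Northeast 88/220 = 40%, Midwest 234/360 = 65%, South 40/160 = 25%, West 96/320 = 30%.
Inverse-response-rate weighting restores each class to its sampled count, so class totals weight by n_sampled:
  Northeast: 220 × 45.5 = 10,010
  Midwest: 360 × 44.5 = 16,020
  South: 160 × 53 = 8480
  West: 320 × 39 = 12,480
Adjusted estimate = 46,990 / 1,060 = 44.3302 → 44.3.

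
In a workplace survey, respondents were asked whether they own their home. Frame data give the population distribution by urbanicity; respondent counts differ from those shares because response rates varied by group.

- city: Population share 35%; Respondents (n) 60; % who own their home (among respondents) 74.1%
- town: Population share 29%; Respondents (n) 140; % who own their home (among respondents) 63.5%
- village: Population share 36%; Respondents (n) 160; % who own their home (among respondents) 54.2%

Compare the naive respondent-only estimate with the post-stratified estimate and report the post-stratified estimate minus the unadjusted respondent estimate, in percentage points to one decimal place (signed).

+2.7 percentage points

Naive respondent-only estimate (weights = respondent counts):
  (60/360)×74.1 + (140/360)×63.5 + (160/360)×54.2 = 61.1333%
Post-stratified estimate weights by population shares:
  0.35×74.1 + 0.29×63.5 + 0.36×54.2 = 63.862%
Difference = 63.862 − 61.1333 = 2.7287 pp.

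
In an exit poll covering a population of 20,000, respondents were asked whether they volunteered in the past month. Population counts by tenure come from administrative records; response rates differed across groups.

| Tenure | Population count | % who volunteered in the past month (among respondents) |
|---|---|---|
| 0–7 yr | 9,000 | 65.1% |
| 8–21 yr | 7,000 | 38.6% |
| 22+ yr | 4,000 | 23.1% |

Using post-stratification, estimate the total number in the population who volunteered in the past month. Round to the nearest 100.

9,500

Apply each group's respondent rate to its population count:
  0–7 yr: 9,000 × 65.1% = 5859
  8–21 yr: 7,000 × 38.6% = 2702
  22+ yr: 4,000 × 23.1% = 924
Estimated total = 9485 → 9,500.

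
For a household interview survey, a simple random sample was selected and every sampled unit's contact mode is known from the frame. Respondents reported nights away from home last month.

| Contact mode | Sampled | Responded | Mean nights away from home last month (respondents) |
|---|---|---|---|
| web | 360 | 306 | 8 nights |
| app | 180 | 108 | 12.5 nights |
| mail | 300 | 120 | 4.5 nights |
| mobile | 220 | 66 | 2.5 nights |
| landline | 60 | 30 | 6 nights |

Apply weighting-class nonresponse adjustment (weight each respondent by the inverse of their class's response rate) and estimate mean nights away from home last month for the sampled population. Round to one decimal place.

6.6

Response rates by class: web 306/360 = 85%, app 108/180 = 60%, mail 120/300 = 40%, mobile 66/220 = 30%, landline 30/60 = 50%.
Inverse-response-rate weighting restores each class to its sampled count, so class totals weight by n_sampled:
  web: 360 × 8 = 2880
  app: 180 × 12.5 = 2250
  mail: 300 × 4.5 = 1350
  mobile: 220 × 2.5 = 550
  landline: 60 × 6 = 360
Adjusted estimate = 7390 / 1,120 = 6.59821 → 6.6.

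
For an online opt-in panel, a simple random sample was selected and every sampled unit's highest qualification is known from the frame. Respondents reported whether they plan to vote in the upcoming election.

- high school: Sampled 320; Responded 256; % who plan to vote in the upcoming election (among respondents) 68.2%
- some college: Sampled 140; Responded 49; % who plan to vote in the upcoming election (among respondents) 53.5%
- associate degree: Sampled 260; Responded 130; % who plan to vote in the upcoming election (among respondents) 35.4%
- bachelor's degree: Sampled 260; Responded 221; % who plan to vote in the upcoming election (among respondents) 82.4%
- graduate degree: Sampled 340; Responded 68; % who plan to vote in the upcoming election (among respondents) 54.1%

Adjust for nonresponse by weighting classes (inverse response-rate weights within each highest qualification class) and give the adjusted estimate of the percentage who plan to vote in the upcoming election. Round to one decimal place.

Response rates by class: high school 256/320 = 80%, some college 49/140 = 35%, associate degree 130/260 = 50%, bachelor's degree 221/260 = 85%, graduate degree 68/340 = 20%.
Weighting each respondent by the inverse class response rate inflates each class back to its sampled size, so the class weight is n_sampled:
  high school: 320 × 68.2 = 21,824
  some college: 140 × 53.5 = 7490
  associate degree: 260 × 35.4 = 9204
  bachelor's degree: 260 × 82.4 = 21,424
  graduate degree: 340 × 54.1 = 18,394
Adjusted estimate = 78,336 / 1,320 = 59.3455 → 59.3%.

59.3%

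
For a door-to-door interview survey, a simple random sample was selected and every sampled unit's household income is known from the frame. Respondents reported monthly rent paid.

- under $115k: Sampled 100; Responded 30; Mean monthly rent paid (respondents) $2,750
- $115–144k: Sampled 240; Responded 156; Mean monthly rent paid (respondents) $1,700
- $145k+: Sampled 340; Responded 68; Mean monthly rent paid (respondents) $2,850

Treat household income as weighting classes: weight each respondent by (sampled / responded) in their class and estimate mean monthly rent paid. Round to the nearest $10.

Response rates by class: under $115k 30/100 = 30%, $115–144k 156/240 = 65%, $145k+ 68/340 = 20%.
With weight = n_sampled/n_responded per class, the weighted class total is n_sampled:
  under $115k: 100 × 2750 = 275,000
  $115–144k: 240 × 1700 = 408,000
  $145k+: 340 × 2850 = 969,000
Adjusted estimate = 1,652,000 / 680 = 2429.41 → $2,430.

$2,430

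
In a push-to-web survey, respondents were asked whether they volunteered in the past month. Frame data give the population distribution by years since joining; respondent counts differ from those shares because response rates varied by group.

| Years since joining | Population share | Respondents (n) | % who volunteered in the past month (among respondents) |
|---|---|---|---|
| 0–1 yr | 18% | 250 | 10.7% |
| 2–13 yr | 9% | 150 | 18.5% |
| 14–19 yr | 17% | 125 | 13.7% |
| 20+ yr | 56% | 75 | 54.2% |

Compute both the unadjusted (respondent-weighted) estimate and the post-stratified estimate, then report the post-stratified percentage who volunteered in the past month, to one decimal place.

Naive respondent-only estimate (weights = respondent counts):
  (250/600)×10.7 + (150/600)×18.5 + (125/600)×13.7 + (75/600)×54.2 = 18.7125%
Post-stratified estimate weights by population shares:
  0.18×10.7 + 0.09×18.5 + 0.17×13.7 + 0.56×54.2 = 36.272%

36.3%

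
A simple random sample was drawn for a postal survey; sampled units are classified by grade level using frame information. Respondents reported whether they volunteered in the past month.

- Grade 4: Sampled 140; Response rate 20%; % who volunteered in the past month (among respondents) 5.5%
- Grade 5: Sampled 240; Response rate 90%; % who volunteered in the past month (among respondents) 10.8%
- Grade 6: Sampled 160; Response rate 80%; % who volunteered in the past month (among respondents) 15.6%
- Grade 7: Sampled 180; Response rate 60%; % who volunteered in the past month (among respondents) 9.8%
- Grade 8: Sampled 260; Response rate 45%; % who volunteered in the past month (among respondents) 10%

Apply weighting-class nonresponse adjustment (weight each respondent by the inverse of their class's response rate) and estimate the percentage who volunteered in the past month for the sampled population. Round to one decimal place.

With weight = n_sampled/n_responded per class, the weighted class total is n_sampled:
  Grade 4: 140 × 5.5 = 770
  Grade 5: 240 × 10.8 = 2592
  Grade 6: 160 × 15.6 = 2496
  Grade 7: 180 × 9.8 = 1764
  Grade 8: 260 × 10 = 2600
Adjusted estimate = 10,222 / 980 = 10.4306 → 10.4%.

10.4%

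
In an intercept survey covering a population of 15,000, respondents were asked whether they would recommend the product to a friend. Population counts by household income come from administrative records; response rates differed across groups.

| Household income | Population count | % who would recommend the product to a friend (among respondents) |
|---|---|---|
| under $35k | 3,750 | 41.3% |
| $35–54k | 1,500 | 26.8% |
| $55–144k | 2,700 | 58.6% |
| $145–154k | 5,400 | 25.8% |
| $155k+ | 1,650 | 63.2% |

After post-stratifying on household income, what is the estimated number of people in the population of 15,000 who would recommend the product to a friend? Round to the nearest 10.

Estimated count per cell = population count × respondent percentage:
  under $35k: 3,750 × 41.3% = 1548.75
  $35–54k: 1,500 × 26.8% = 402
  $55–144k: 2,700 × 58.6% = 1582.2
  $145–154k: 5,400 × 25.8% = 1393.2
  $155k+: 1,650 × 63.2% = 1042.8
Estimated total = 5968.95 → 5,970.

5,970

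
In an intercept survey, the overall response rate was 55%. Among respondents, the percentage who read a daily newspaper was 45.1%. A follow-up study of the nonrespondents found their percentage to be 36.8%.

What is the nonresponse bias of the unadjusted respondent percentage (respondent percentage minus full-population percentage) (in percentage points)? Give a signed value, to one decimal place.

+3.7 percentage points

Nonresponse fraction = 1 − 0.55 = 0.45.
Bias = (nonresponse fraction) × (respondent percentage − nonrespondent percentage)
     = 0.45 × (45.1 − 36.8) = 0.45 × 8.3 = 3.735.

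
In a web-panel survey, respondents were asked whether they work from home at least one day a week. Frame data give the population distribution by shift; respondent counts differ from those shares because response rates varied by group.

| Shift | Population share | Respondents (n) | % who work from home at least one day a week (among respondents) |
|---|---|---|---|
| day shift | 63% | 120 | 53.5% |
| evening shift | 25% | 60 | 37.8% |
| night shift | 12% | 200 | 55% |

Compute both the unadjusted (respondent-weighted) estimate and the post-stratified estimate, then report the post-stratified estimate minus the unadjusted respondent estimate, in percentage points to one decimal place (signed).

Without adjustment, the pooled respondent share is:
  (120/380)×53.5 + (60/380)×37.8 + (200/380)×55 = 51.8105%
Post-stratifying to population shares instead:
  0.63×53.5 + 0.25×37.8 + 0.12×55 = 49.755%
Difference = 49.755 − 51.8105 = -2.0555 pp.

-2.1 percentage points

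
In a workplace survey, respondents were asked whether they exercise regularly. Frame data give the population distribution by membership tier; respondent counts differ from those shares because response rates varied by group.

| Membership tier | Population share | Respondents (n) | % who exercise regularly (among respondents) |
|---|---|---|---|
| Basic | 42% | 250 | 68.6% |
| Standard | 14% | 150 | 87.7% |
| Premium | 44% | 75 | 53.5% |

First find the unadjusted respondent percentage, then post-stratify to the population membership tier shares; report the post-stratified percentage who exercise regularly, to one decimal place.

64.6%

Unadjusted (pooled respondent) estimate weights by respondent counts:
  (250/475)×68.6 + (150/475)×87.7 + (75/475)×53.5 = 72.2474%
Reweighting by population membership tier shares:
  0.42×68.6 + 0.14×87.7 + 0.44×53.5 = 64.63%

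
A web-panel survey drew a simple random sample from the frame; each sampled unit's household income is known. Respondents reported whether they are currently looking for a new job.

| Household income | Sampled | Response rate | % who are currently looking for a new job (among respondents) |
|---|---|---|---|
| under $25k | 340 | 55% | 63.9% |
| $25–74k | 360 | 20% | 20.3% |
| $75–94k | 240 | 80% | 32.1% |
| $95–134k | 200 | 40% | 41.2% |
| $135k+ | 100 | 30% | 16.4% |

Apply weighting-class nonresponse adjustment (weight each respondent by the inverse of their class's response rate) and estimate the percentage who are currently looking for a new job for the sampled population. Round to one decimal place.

37.6%

Each respondent's weight = sampled/responded in their class; summing within a class gives n_sampled, so:
  under $25k: 340 × 63.9 = 21,726
  $25–74k: 360 × 20.3 = 7308
  $75–94k: 240 × 32.1 = 7704
  $95–134k: 200 × 41.2 = 8240
  $135k+: 100 × 16.4 = 1640
Adjusted estimate = 46,618 / 1,240 = 37.5952 → 37.6%.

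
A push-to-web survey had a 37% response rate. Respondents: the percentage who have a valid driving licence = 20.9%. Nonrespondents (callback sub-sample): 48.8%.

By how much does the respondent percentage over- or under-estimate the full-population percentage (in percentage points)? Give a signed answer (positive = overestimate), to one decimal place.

-17.6 percentage points

Nonresponse fraction = 1 − 0.37 = 0.63.
Bias = (nonresponse fraction) × (respondent percentage − nonrespondent percentage)
     = 0.63 × (20.9 − 48.8) = 0.63 × -27.9 = -17.577.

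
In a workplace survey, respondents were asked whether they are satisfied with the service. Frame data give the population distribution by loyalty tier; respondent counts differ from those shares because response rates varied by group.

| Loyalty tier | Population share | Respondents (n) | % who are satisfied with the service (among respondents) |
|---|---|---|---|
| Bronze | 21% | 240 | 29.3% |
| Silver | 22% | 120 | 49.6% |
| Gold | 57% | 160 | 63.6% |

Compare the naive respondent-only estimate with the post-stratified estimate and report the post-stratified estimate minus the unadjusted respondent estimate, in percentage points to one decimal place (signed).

Without adjustment, the pooled respondent share is:
  (240/520)×29.3 + (120/520)×49.6 + (160/520)×63.6 = 44.5385%
Reweighting by population loyalty tier shares:
  0.21×29.3 + 0.22×49.6 + 0.57×63.6 = 53.317%
Difference = 53.317 − 44.5385 = 8.7785 pp.

+8.8 percentage points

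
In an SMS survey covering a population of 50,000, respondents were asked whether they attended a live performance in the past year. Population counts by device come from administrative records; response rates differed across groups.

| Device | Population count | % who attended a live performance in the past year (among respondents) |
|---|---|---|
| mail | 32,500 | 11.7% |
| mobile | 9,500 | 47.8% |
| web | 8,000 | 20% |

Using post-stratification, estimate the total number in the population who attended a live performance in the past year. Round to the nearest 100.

9,900

Apply each group's respondent rate to its population count:
  mail: 32,500 × 11.7% = 3802.5
  mobile: 9,500 × 47.8% = 4541
  web: 8,000 × 20% = 1600
Estimated total = 9943.5 → 9,900.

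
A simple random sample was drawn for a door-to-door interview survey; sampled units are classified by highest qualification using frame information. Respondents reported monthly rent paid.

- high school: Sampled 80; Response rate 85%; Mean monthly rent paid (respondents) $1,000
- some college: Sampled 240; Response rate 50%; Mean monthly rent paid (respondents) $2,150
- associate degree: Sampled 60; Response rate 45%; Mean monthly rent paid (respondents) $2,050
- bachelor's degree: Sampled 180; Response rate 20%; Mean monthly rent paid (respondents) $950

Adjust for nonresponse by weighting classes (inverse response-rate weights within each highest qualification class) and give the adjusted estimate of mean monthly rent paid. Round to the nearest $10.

$1,590

Each respondent's weight = sampled/responded in their class; summing within a class gives n_sampled, so:
  high school: 80 × 1000 = 80,000
  some college: 240 × 2150 = 516,000
  associate degree: 60 × 2050 = 123,000
  bachelor's degree: 180 × 950 = 171,000
Adjusted estimate = 890,000 / 560 = 1589.29 → $1,590.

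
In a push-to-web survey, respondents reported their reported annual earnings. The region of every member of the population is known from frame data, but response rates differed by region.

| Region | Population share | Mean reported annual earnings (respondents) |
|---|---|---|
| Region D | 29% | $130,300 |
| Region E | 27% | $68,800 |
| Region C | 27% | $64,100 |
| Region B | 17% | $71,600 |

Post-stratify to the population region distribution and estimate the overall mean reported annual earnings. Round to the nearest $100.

Post-stratification weights by population share, not respondent share:
  Region D: 0.29 × 130,300 = 37,787
  Region E: 0.27 × 68,800 = 18,576
  Region C: 0.27 × 64,100 = 17,307
  Region B: 0.17 × 71,600 = 12,172
Post-stratified estimate = 85,842 → $85,800.

$85,800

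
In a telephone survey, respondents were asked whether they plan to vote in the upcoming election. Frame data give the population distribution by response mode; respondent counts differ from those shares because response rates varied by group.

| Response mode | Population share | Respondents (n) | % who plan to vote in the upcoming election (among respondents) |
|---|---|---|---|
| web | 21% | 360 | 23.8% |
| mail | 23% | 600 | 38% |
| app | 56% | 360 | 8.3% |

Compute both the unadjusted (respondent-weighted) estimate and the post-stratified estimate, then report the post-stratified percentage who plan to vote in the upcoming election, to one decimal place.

Naive respondent-only estimate (weights = respondent counts):
  (360/1320)×23.8 + (600/1320)×38 + (360/1320)×8.3 = 26.0273%
Post-stratifying to population shares instead:
  0.21×23.8 + 0.23×38 + 0.56×8.3 = 18.386%

18.4%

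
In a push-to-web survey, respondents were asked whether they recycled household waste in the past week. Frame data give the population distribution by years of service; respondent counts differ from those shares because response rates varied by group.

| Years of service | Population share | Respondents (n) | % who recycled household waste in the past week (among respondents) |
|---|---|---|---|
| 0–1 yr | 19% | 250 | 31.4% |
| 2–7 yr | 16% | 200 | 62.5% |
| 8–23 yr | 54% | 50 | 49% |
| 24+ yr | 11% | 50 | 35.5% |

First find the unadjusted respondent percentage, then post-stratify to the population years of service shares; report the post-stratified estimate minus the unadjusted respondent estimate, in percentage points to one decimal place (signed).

Unadjusted (pooled respondent) estimate weights by respondent counts:
  (250/550)×31.4 + (200/550)×62.5 + (50/550)×49 + (50/550)×35.5 = 44.6818%
Reweighting by population years of service shares:
  0.19×31.4 + 0.16×62.5 + 0.54×49 + 0.11×35.5 = 46.331%
Difference = 46.331 − 44.6818 = 1.6492 pp.

+1.6 percentage points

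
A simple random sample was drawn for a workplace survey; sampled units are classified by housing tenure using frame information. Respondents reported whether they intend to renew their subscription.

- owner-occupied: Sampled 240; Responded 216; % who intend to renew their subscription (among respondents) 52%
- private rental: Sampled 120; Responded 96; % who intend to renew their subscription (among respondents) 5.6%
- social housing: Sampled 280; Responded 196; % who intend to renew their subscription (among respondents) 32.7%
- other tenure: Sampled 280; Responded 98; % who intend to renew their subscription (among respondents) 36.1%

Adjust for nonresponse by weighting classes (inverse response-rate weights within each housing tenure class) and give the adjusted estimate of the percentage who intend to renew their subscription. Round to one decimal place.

Class response rates: owner-occupied 216/240 = 90%, private rental 96/120 = 80%, social housing 196/280 = 70%, other tenure 98/280 = 35%.
Inverse-response-rate weighting restores each class to its sampled count, so class totals weight by n_sampled:
  owner-occupied: 240 × 52 = 12,480
  private rental: 120 × 5.6 = 672
  social housing: 280 × 32.7 = 9156
  other tenure: 280 × 36.1 = 10,108
Adjusted estimate = 32,416 / 920 = 35.2348 → 35.2%.

35.2%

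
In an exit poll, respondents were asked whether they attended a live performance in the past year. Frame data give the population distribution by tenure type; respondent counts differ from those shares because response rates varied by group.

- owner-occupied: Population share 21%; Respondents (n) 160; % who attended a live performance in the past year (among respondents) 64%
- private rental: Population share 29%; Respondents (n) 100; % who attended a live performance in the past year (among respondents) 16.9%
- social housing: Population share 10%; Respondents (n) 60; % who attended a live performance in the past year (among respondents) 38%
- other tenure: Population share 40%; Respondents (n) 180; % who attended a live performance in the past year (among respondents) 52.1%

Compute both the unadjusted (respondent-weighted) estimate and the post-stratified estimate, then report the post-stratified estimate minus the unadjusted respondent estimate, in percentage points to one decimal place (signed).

-4.2 percentage points

Naive respondent-only estimate (weights = respondent counts):
  (160/500)×64 + (100/500)×16.9 + (60/500)×38 + (180/500)×52.1 = 47.176%
Post-stratifying to population shares instead:
  0.21×64 + 0.29×16.9 + 0.1×38 + 0.4×52.1 = 42.981%
Difference = 42.981 − 47.176 = -4.195 pp.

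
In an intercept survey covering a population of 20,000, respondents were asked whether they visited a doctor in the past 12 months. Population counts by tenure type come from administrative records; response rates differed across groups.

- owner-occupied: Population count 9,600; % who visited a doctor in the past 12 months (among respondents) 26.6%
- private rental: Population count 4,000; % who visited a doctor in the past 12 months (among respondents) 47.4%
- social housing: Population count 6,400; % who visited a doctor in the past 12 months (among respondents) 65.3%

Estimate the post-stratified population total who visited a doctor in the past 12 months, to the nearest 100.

Each cell contributes its population count × the respondent rate:
  owner-occupied: 9,600 × 26.6% = 2553.6
  private rental: 4,000 × 47.4% = 1896
  social housing: 6,400 × 65.3% = 4179.2
Estimated total = 8628.8 → 8,600.

8,600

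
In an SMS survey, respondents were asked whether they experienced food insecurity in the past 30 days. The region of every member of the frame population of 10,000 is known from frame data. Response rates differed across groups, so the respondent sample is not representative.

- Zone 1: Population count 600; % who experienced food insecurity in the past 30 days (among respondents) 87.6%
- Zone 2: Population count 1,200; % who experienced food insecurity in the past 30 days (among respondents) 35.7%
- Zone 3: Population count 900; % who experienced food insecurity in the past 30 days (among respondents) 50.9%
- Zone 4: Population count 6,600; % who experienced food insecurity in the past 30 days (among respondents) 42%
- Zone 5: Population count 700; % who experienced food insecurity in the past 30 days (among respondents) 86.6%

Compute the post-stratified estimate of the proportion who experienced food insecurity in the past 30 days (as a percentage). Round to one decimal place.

Post-stratification weights by population share, not respondent share:
  Zone 1: (600/10,000) × 87.6 = 5.256
  Zone 2: (1,200/10,000) × 35.7 = 4.284
  Zone 3: (900/10,000) × 50.9 = 4.581
  Zone 4: (6,600/10,000) × 42 = 27.72
  Zone 5: (700/10,000) × 86.6 = 6.062
Post-stratified estimate = 47.903 → 47.9%.

47.9%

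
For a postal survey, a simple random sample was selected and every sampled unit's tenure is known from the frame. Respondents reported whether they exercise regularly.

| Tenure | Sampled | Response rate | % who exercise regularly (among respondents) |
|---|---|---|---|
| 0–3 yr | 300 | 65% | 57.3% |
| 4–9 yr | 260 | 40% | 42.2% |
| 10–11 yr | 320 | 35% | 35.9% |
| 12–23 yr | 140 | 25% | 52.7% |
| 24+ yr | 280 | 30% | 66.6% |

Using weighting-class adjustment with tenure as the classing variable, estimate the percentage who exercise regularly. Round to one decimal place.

50.5%

Weighting each respondent by the inverse class response rate inflates each class back to its sampled size, so the class weight is n_sampled:
  0–3 yr: 300 × 57.3 = 17,190
  4–9 yr: 260 × 42.2 = 10,972
  10–11 yr: 320 × 35.9 = 11,488
  12–23 yr: 140 × 52.7 = 7378
  24+ yr: 280 × 66.6 = 18,648
Adjusted estimate = 65,676 / 1,300 = 50.52 → 50.5%.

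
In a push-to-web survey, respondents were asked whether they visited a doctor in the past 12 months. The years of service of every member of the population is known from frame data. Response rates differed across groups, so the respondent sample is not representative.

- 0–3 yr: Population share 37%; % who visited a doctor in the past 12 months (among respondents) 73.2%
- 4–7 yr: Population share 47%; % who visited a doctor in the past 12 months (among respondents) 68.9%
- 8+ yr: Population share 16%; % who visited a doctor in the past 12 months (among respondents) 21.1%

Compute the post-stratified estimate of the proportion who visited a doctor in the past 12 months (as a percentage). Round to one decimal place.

Post-stratification weights by population share, not respondent share:
  0–3 yr: 0.37 × 73.2 = 27.084
  4–7 yr: 0.47 × 68.9 = 32.383
  8+ yr: 0.16 × 21.1 = 3.376
Post-stratified estimate = 62.843 → 62.8%.

62.8%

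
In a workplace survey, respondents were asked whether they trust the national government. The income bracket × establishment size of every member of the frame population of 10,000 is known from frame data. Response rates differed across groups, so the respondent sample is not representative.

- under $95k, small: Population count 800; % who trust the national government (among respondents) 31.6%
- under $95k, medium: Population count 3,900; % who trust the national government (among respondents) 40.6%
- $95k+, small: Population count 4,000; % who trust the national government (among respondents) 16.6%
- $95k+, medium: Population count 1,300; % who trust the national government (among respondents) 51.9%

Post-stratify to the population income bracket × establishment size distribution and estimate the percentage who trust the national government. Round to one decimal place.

31.7%

Reweight to the known income bracket × establishment size distribution:
  under $95k, small: (800/10,000) × 31.6 = 2.528
  under $95k, medium: (3,900/10,000) × 40.6 = 15.834
  $95k+, small: (4,000/10,000) × 16.6 = 6.64
  $95k+, medium: (1,300/10,000) × 51.9 = 6.747
Post-stratified estimate = 31.749 → 31.7%.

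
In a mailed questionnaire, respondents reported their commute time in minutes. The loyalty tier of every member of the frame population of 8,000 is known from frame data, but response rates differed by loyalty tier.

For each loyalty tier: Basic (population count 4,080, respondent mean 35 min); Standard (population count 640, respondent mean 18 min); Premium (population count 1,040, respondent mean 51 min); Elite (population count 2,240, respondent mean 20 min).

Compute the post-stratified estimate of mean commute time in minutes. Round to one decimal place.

31.5

Reweight to the known loyalty tier distribution:
  Basic: (4,080/8,000) × 35 = 17.85
  Standard: (640/8,000) × 18 = 1.44
  Premium: (1,040/8,000) × 51 = 6.63
  Elite: (2,240/8,000) × 20 = 5.6
Post-stratified estimate = 31.52 → 31.5.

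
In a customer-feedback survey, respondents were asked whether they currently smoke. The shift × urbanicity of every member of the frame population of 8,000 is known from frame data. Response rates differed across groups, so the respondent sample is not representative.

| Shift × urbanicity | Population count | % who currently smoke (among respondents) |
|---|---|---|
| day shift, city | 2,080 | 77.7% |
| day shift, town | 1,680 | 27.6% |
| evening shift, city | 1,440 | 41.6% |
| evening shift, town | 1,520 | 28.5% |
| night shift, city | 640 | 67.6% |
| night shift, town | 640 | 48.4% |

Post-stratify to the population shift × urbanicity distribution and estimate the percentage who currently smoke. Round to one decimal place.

48.2%

Post-stratification weights by population share, not respondent share:
  day shift, city: (2,080/8,000) × 77.7 = 20.202
  day shift, town: (1,680/8,000) × 27.6 = 5.796
  evening shift, city: (1,440/8,000) × 41.6 = 7.488
  evening shift, town: (1,520/8,000) × 28.5 = 5.415
  night shift, city: (640/8,000) × 67.6 = 5.408
  night shift, town: (640/8,000) × 48.4 = 3.872
Post-stratified estimate = 48.181 → 48.2%.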